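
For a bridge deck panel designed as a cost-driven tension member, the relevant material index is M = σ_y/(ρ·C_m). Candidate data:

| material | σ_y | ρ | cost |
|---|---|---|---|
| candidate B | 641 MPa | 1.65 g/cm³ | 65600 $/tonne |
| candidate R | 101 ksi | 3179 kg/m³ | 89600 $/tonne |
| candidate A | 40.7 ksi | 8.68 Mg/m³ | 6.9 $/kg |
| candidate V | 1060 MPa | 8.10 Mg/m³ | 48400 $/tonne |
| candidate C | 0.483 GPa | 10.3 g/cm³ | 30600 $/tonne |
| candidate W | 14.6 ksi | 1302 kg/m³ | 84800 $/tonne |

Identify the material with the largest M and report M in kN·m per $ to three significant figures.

candidate B, M = 5.92 kN·m per $

Normalizing units and computing the index:
  candidate B: σ_y = 641.0 MPa, ρ = 1650 kg/m³, cost = 65.60 $/kg
  candidate R: σ_y = 696.4 MPa, ρ = 3179 kg/m³, cost = 89.60 $/kg
  candidate A: σ_y = 280.6 MPa, ρ = 8680 kg/m³, cost = 6.900 $/kg
  candidate V: σ_y = 1060 MPa, ρ = 8100 kg/m³, cost = 48.40 $/kg
  candidate C: σ_y = 483.0 MPa, ρ = 10300 kg/m³, cost = 30.60 $/kg
  candidate W: σ_y = 100.7 MPa, ρ = 1302 kg/m³, cost = 84.80 $/kg
  candidate B: M = 5.92 kN·m per $
  candidate A: M = 4.69 kN·m per $
  candidate V: M = 2.70 kN·m per $
  candidate R: M = 2.44 kN·m per $
  candidate C: M = 1.53 kN·m per $
  candidate W: M = 0.912 kN·m per $
The maximum is for candidate B.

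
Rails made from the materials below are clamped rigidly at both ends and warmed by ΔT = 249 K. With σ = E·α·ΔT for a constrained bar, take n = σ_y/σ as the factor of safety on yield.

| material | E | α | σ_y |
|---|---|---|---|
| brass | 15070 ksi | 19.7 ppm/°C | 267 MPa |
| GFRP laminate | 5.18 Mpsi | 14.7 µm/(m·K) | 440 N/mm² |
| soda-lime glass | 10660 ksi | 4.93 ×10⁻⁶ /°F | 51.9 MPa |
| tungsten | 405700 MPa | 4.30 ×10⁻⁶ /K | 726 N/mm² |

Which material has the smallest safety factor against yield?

soda-lime glass

In consistent units (E in GPa, α in ×10⁻⁶/K, σ_y in MPa):
  brass: E = 103.9, α = 19.7, σ_y = 267.0 → σ = 510 MPa, n = 0.524
  GFRP laminate: E = 35.71, α = 14.7, σ_y = 440.0 → σ = 131 MPa, n = 3.37
  soda-lime glass: E = 73.50, α = 8.87, σ_y = 51.90 → σ = 162 MPa, n = 0.320
  tungsten: E = 405.7, α = 4.30, σ_y = 726.0 → σ = 434 MPa, n = 1.67
The minimum is soda-lime glass at n = 0.320.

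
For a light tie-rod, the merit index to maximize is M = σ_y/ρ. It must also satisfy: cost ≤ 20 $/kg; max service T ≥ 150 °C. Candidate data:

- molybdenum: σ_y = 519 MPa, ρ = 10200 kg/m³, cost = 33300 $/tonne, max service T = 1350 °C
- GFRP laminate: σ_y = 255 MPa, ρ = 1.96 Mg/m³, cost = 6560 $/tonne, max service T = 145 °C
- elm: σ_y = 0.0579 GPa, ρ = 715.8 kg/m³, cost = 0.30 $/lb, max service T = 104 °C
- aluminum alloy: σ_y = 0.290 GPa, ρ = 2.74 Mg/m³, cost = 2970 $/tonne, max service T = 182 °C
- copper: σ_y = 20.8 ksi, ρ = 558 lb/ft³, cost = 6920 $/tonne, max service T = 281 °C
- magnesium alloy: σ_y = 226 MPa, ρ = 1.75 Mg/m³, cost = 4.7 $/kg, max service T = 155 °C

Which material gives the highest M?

Screen on constraints: cost ≤ 20 $/kg; max service T ≥ 150 °C. Survivors: aluminum alloy, copper, magnesium alloy.
In SI units:
  aluminum alloy: σ_y = 290.0 MPa, ρ = 2740 kg/m³
  copper: σ_y = 143.4 MPa, ρ = 8938 kg/m³
  magnesium alloy: σ_y = 226.0 MPa, ρ = 1750 kg/m³
  magnesium alloy: M = 129 kN·m/kg
  aluminum alloy: M = 106 kN·m/kg
  copper: M = 16.0 kN·m/kg
The maximum is for magnesium alloy.

magnesium alloy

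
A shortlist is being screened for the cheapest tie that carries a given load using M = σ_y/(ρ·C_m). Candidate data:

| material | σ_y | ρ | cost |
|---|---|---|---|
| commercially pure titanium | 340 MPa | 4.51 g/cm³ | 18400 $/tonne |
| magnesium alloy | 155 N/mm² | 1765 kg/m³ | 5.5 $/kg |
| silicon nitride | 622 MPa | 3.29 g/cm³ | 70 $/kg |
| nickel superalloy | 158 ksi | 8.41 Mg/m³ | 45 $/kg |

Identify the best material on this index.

magnesium alloy

Convert each candidate to consistent units, then evaluate M:
  commercially pure titanium: σ_y = 340.0 MPa, ρ = 4510 kg/m³, cost = 18.40 $/kg
  magnesium alloy: σ_y = 155.0 MPa, ρ = 1765 kg/m³, cost = 5.500 $/kg
  silicon nitride: σ_y = 622.0 MPa, ρ = 3290 kg/m³, cost = 70.00 $/kg
  nickel superalloy: σ_y = 1089 MPa, ρ = 8410 kg/m³, cost = 45.00 $/kg
  magnesium alloy: M = 16.0 kN·m per $
  commercially pure titanium: M = 4.10 kN·m per $
  nickel superalloy: M = 2.88 kN·m per $
  silicon nitride: M = 2.70 kN·m per $
Highest index: magnesium alloy.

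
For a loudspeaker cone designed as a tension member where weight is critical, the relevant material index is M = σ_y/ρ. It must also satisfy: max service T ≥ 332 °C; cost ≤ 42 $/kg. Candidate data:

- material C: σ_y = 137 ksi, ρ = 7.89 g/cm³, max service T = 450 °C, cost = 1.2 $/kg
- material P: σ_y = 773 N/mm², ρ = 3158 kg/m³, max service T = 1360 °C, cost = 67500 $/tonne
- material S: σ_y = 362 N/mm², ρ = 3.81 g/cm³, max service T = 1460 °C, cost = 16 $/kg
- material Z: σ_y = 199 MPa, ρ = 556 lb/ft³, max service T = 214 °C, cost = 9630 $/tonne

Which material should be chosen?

Screen on constraints: max service T ≥ 332 °C; cost ≤ 42 $/kg. Survivors: material C, material S.
In SI units:
  material C: σ_y = 944.6 MPa, ρ = 7890 kg/m³
  material S: σ_y = 362.0 MPa, ρ = 3810 kg/m³
  material C: M = 120 kN·m/kg
  material S: M = 95.0 kN·m/kg
Material C has the largest M.

material C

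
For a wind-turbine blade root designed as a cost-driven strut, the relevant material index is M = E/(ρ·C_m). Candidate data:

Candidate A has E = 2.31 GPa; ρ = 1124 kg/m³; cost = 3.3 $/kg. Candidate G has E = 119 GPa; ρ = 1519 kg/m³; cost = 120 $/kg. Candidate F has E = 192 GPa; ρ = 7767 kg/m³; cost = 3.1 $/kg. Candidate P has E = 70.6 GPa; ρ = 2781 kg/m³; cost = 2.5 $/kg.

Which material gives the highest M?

Evaluate M for each candidate:
  candidate P: M = 10.2 MN·m per $
  candidate F: M = 7.97 MN·m per $
  candidate G: M = 0.653 MN·m per $
  candidate A: M = 0.623 MN·m per $
Highest index: candidate P.

candidate P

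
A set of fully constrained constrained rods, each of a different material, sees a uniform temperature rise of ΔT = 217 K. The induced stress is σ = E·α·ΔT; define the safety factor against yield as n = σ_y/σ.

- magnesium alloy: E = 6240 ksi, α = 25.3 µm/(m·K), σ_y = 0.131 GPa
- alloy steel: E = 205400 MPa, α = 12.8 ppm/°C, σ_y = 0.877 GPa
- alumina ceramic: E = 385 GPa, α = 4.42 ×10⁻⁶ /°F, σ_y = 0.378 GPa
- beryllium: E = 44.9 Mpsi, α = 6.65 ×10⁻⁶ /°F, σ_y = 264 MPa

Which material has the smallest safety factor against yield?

In consistent units (E in GPa, α in ×10⁻⁶/K, σ_y in MPa):
  magnesium alloy: E = 43.02, α = 25.3, σ_y = 131.0 → σ = 236 MPa, n = 0.555
  alloy steel: E = 205.4, α = 12.8, σ_y = 877.0 → σ = 571 MPa, n = 1.54
  alumina ceramic: E = 385.0, α = 7.96, σ_y = 378.0 → σ = 665 MPa, n = 0.569
  beryllium: E = 309.6, α = 12.0, σ_y = 264.0 → σ = 804 MPa, n = 0.328
Smallest n: beryllium with n = 0.328.

beryllium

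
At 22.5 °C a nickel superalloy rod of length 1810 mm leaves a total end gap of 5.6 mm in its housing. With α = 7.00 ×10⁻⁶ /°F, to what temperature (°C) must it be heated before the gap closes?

α = 7.00×10⁻⁶/°F × 9/5 = 12.6×10⁻⁶/K.
α·L₀·ΔT = 5.6 mm ⇒ ΔT = 5.6 / (12.6×10⁻⁶ × 1810.0) = 245.5 K.
T = 22.5 + 245.5 = 268.0 °C.

268 °C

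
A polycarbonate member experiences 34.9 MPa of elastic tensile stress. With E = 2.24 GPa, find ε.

0.0156

ε = σ/E = 34.9 / 2240 = 0.0156.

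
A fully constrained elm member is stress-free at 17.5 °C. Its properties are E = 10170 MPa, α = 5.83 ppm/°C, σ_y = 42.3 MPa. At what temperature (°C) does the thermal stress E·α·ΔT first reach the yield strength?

731 °C

E = 10170 MPa = 10.17 GPa.
E·α·ΔT = 42.30 MPa ⇒ ΔT = 42.30 / (10.17×10³ × 5.83×10⁻⁶) = 713.4 K.
T = 17.5 + 713.4 = 730.9 °C.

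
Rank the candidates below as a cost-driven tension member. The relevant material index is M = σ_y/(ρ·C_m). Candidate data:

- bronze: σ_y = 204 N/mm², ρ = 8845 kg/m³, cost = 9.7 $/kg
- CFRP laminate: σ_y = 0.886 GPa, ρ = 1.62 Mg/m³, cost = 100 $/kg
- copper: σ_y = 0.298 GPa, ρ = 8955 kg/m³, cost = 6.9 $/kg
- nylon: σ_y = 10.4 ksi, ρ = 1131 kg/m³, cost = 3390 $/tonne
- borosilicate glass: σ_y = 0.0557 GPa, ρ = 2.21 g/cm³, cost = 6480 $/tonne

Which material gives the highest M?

Convert each candidate to consistent units, then evaluate M:
  bronze: σ_y = 204.0 MPa, ρ = 8845 kg/m³, cost = 9.700 $/kg
  CFRP laminate: σ_y = 886.0 MPa, ρ = 1620 kg/m³, cost = 100.0 $/kg
  copper: σ_y = 298.0 MPa, ρ = 8955 kg/m³, cost = 6.900 $/kg
  nylon: σ_y = 71.71 MPa, ρ = 1131 kg/m³, cost = 3.390 $/kg
  borosilicate glass: σ_y = 55.70 MPa, ρ = 2210 kg/m³, cost = 6.480 $/kg
  nylon: M = 18.7 kN·m per $
  CFRP laminate: M = 5.47 kN·m per $
  copper: M = 4.82 kN·m per $
  borosilicate glass: M = 3.89 kN·m per $
  bronze: M = 2.38 kN·m per $
Nylon has the largest M.

nylon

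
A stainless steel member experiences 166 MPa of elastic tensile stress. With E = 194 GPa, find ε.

ε = σ/E = 166 / 194000 = 8.56×10⁻⁴.

8.56×10⁻⁴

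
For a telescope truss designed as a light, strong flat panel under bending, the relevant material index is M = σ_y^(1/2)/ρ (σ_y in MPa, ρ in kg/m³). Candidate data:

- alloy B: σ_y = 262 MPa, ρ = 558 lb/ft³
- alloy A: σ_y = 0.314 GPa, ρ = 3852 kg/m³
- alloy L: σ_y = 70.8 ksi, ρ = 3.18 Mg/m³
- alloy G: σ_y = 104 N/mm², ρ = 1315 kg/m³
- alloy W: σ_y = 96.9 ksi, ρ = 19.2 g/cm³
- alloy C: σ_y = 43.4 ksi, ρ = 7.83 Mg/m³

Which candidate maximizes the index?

alloy G

In SI units:
  alloy B: σ_y = 262.0 MPa, ρ = 8938 kg/m³
  alloy A: σ_y = 314.0 MPa, ρ = 3852 kg/m³
  alloy L: σ_y = 488.1 MPa, ρ = 3180 kg/m³
  alloy G: σ_y = 104.0 MPa, ρ = 1315 kg/m³
  alloy W: σ_y = 668.1 MPa, ρ = 19200 kg/m³
  alloy C: σ_y = 299.2 MPa, ρ = 7830 kg/m³
  alloy G: M = 7.76×10⁻³
  alloy L: M = 6.95×10⁻³
  alloy A: M = 4.60×10⁻³
  alloy C: M = 2.21×10⁻³
  alloy B: M = 1.81×10⁻³
  alloy W: M = 1.35×10⁻³
Alloy G ranks first.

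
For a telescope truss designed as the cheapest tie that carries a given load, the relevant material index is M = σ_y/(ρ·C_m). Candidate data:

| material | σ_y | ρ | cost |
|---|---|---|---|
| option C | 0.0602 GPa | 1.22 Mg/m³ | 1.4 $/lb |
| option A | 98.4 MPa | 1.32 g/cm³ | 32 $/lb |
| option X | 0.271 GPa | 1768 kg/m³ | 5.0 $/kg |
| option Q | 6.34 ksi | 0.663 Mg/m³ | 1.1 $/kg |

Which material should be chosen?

option Q

After converting to SI:
  option C: σ_y = 60.20 MPa, ρ = 1220 kg/m³, cost = 3.086 $/kg
  option A: σ_y = 98.40 MPa, ρ = 1320 kg/m³, cost = 70.55 $/kg
  option X: σ_y = 271.0 MPa, ρ = 1768 kg/m³, cost = 5.000 $/kg
  option Q: σ_y = 43.71 MPa, ρ = 663.0 kg/m³, cost = 1.100 $/kg
  option Q: M = 59.9 kN·m per $
  option X: M = 30.7 kN·m per $
  option C: M = 16.0 kN·m per $
  option A: M = 1.06 kN·m per $
Highest index: option Q.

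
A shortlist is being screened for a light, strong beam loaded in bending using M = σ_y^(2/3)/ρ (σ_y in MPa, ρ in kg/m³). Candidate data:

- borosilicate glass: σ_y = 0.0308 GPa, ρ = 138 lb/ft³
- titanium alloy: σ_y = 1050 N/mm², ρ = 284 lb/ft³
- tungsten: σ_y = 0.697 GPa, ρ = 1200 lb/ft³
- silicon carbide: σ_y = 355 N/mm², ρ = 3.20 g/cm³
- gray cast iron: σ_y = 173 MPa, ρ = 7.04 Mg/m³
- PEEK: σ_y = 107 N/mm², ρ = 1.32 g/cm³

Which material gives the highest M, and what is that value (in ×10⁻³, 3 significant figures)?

After converting to SI:
  borosilicate glass: σ_y = 30.80 MPa, ρ = 2211 kg/m³
  titanium alloy: σ_y = 1050 MPa, ρ = 4549 kg/m³
  tungsten: σ_y = 697.0 MPa, ρ = 19220 kg/m³
  silicon carbide: σ_y = 355.0 MPa, ρ = 3200 kg/m³
  gray cast iron: σ_y = 173.0 MPa, ρ = 7040 kg/m³
  PEEK: σ_y = 107.0 MPa, ρ = 1320 kg/m³
  titanium alloy: M = 22.7×10⁻³
  PEEK: M = 17.1×10⁻³
  silicon carbide: M = 15.7×10⁻³
  borosilicate glass: M = 4.44×10⁻³
  gray cast iron: M = 4.41×10⁻³
  tungsten: M = 4.09×10⁻³
The maximum is for titanium alloy.

titanium alloy, M = 22.7×10⁻³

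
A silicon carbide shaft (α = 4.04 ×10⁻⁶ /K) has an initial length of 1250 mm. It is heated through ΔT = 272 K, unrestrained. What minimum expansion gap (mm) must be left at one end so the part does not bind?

1.37 mm

ΔL = α·L₀·ΔT = 4.04×10⁻⁶ × 1250 mm × 272.0 K = 1.37 mm.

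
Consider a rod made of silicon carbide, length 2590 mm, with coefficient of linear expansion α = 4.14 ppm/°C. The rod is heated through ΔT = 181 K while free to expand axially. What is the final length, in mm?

ΔL = α·L₀·ΔT = 4.14×10⁻⁶ × 2590 mm × 181.0 K = 1.94 mm.
L = L₀ + ΔL = 2590 + 1.94 = 2591.9 mm.

2591.9 mm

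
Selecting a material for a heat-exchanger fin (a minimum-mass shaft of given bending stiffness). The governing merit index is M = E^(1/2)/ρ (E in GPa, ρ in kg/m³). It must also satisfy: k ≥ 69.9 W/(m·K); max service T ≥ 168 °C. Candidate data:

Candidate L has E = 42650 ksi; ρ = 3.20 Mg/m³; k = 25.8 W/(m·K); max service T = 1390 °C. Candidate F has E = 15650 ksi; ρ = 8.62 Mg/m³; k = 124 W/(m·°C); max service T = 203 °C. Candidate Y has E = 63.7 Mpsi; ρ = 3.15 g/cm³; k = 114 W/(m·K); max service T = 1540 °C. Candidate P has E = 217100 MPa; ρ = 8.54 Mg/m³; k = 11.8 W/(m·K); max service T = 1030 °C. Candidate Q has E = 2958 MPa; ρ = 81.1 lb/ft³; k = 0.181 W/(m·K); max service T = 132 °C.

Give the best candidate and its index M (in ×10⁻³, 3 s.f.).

candidate Y, M = 6.65×10⁻³

Screen on constraints: k ≥ 69.9 W/(m·K); max service T ≥ 168 °C. Survivors: candidate F, candidate Y.
Normalizing units and computing the index:
  candidate F: E = 107.9 GPa, ρ = 8620 kg/m³
  candidate Y: E = 439.2 GPa, ρ = 3150 kg/m³
  candidate Y: M = 6.65×10⁻³
  candidate F: M = 1.21×10⁻³
Candidate Y ranks first.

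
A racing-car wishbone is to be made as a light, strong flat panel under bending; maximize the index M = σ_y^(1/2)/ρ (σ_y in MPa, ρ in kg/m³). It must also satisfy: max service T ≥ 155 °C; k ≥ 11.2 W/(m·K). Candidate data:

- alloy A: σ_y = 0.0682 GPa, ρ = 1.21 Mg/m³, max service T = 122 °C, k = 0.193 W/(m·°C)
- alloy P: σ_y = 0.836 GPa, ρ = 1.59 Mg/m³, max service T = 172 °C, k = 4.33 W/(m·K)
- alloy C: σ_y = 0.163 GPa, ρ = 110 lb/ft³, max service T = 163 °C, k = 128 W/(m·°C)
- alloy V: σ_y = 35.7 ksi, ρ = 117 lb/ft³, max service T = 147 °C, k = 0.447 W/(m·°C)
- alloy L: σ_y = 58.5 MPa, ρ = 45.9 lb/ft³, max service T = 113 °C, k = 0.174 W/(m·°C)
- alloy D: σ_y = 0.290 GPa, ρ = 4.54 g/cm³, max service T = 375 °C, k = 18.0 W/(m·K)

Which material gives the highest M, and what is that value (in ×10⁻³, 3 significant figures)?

alloy C, M = 7.25×10⁻³

Screen on constraints: max service T ≥ 155 °C; k ≥ 11.2 W/(m·K). Survivors: alloy C, alloy D.
Normalizing units and computing the index:
  alloy C: σ_y = 163.0 MPa, ρ = 1762 kg/m³
  alloy D: σ_y = 290.0 MPa, ρ = 4540 kg/m³
  alloy C: M = 7.25×10⁻³
  alloy D: M = 3.75×10⁻³
Highest index: alloy C.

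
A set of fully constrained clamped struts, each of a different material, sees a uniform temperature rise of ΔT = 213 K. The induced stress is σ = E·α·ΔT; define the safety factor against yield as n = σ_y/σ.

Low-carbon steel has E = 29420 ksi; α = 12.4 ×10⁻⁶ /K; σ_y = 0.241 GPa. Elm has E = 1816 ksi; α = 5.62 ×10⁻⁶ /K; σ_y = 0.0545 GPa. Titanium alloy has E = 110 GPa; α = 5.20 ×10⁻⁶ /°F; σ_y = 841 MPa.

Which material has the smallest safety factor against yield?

low-carbon steel

Converting E to GPa, α to ×10⁻⁶/K, σ_y to MPa, then σ and n for each:
  low-carbon steel: E = 202.8, α = 12.4, σ_y = 241.0 → σ = 536 MPa, n = 0.450
  elm: E = 12.52, α = 5.62, σ_y = 54.50 → σ = 15.0 MPa, n = 3.64
  titanium alloy: E = 110.0, α = 9.36, σ_y = 841.0 → σ = 219 MPa, n = 3.83
The minimum is low-carbon steel at n = 0.450.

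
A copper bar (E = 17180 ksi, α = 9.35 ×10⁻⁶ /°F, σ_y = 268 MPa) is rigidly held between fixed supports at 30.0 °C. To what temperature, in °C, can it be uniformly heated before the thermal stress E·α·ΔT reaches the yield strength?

E = 17180 ksi = 118.5 GPa.
α = 9.35×10⁻⁶/°F × 9/5 = 16.8×10⁻⁶/K.
E·α·ΔT = 268.0 MPa ⇒ ΔT = 268.0 / (118.5×10³ × 16.8×10⁻⁶) = 134.4 K.
T = 30.0 + 134.4 = 164.4 °C.

164 °C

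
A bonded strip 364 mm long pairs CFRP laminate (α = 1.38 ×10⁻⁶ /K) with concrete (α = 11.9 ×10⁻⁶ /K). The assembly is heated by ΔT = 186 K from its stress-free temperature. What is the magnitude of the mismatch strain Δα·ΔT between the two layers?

1.96×10⁻³

Δα = |1.38 − 11.9|×10⁻⁶/K = 10.5×10⁻⁶/K.
Mismatch strain = Δα·ΔT = 10.5×10⁻⁶ × 186.0 = 1.96×10⁻³.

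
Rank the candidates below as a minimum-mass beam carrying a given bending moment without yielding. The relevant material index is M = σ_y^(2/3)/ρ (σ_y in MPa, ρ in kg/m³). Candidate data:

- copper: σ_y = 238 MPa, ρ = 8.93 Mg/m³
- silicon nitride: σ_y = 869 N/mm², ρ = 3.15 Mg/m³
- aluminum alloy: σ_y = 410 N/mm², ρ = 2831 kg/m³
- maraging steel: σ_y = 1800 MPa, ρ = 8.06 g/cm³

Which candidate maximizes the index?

In SI units:
  copper: σ_y = 238.0 MPa, ρ = 8930 kg/m³
  silicon nitride: σ_y = 869.0 MPa, ρ = 3150 kg/m³
  aluminum alloy: σ_y = 410.0 MPa, ρ = 2831 kg/m³
  maraging steel: σ_y = 1800 MPa, ρ = 8060 kg/m³
  silicon nitride: M = 28.9×10⁻³
  aluminum alloy: M = 19.5×10⁻³
  maraging steel: M = 18.4×10⁻³
  copper: M = 4.30×10⁻³
The maximum is for silicon nitride.

silicon nitride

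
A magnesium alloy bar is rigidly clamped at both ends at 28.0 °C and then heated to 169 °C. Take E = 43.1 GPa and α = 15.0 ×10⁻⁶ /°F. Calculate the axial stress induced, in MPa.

164 MPa

α = 15.0×10⁻⁶/°F × 9/5 = 27.0×10⁻⁶/K.
ΔT = 141.0 K. Constrained thermal stress σ = E·α·ΔT = 43.10×10³ MPa × 27.0×10⁻⁶ × 141.0 = 164 MPa (compressive).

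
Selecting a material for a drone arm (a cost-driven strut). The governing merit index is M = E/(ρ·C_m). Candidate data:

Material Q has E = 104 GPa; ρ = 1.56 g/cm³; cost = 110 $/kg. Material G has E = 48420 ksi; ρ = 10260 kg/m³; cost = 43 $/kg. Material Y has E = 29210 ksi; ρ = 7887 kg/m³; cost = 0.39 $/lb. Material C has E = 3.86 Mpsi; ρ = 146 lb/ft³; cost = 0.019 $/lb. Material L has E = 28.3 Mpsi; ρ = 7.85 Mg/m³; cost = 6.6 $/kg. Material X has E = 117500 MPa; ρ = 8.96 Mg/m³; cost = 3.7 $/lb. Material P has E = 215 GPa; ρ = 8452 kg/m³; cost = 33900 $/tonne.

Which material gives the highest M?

material C

Normalizing units and computing the index:
  material Q: E = 104.0 GPa, ρ = 1560 kg/m³, cost = 110.0 $/kg
  material G: E = 333.8 GPa, ρ = 10260 kg/m³, cost = 43.00 $/kg
  material Y: E = 201.4 GPa, ρ = 7887 kg/m³, cost = 0.8598 $/kg
  material C: E = 26.61 GPa, ρ = 2339 kg/m³, cost = 0.04189 $/kg
  material L: E = 195.1 GPa, ρ = 7850 kg/m³, cost = 6.600 $/kg
  material X: E = 117.5 GPa, ρ = 8960 kg/m³, cost = 8.157 $/kg
  material P: E = 215.0 GPa, ρ = 8452 kg/m³, cost = 33.90 $/kg
  material C: M = 272 MN·m per $
  material Y: M = 29.7 MN·m per $
  material L: M = 3.77 MN·m per $
  material X: M = 1.61 MN·m per $
  material G: M = 0.757 MN·m per $
  material P: M = 0.750 MN·m per $
  material Q: M = 0.606 MN·m per $
The maximum is for material C.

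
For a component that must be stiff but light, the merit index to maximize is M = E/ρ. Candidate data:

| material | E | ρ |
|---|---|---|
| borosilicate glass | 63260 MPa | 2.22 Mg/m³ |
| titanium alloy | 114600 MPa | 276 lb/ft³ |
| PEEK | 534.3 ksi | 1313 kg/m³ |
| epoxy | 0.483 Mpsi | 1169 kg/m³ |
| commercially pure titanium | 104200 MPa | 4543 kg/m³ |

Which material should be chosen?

Putting every candidate on a common basis:
  borosilicate glass: E = 63.26 GPa, ρ = 2220 kg/m³
  titanium alloy: E = 114.6 GPa, ρ = 4421 kg/m³
  PEEK: E = 3.684 GPa, ρ = 1313 kg/m³
  epoxy: E = 3.330 GPa, ρ = 1169 kg/m³
  commercially pure titanium: E = 104.2 GPa, ρ = 4543 kg/m³
  borosilicate glass: M = 28.5 MN·m/kg
  titanium alloy: M = 25.9 MN·m/kg
  commercially pure titanium: M = 22.9 MN·m/kg
  epoxy: M = 2.85 MN·m/kg
  PEEK: M = 2.81 MN·m/kg
Borosilicate glass ranks first.

borosilicate glass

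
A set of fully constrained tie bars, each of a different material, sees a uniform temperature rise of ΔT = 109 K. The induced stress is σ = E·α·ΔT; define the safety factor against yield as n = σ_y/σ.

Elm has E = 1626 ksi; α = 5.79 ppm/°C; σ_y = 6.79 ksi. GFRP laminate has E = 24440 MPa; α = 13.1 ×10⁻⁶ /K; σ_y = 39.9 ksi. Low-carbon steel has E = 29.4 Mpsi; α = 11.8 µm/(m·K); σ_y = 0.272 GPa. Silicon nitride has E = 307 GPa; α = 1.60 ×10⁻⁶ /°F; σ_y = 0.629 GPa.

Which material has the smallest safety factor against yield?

low-carbon steel

Per material, after unit conversion:
  elm: E = 11.21, α = 5.79, σ_y = 46.82 → σ = 7.08 MPa, n = 6.62
  GFRP laminate: E = 24.44, α = 13.1, σ_y = 275.1 → σ = 34.9 MPa, n = 7.88
  low-carbon steel: E = 202.7, α = 11.8, σ_y = 272.0 → σ = 261 MPa, n = 1.04
  silicon nitride: E = 307.0, α = 2.88, σ_y = 629.0 → σ = 96.4 MPa, n = 6.53
Low-carbon steel has the lowest safety factor, n = 1.04.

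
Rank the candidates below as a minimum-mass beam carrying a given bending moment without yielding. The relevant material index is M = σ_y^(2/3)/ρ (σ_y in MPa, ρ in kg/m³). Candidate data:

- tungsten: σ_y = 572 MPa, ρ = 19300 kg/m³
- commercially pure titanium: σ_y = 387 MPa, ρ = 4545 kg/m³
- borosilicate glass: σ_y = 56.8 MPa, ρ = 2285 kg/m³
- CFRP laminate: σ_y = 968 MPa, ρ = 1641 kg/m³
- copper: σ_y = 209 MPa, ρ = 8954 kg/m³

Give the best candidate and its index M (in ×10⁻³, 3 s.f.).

Evaluate M for each candidate:
  CFRP laminate: M = 59.6×10⁻³
  commercially pure titanium: M = 11.7×10⁻³
  borosilicate glass: M = 6.47×10⁻³
  copper: M = 3.93×10⁻³
  tungsten: M = 3.57×10⁻³
CFRP laminate ranks first.

CFRP laminate, M = 59.6×10⁻³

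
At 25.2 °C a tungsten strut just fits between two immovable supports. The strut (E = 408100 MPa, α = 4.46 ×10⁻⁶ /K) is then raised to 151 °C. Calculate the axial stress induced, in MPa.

E = 408100 MPa = 408.1 GPa.
ΔT = 125.8 K. Constrained thermal stress σ = E·α·ΔT = 408.1×10³ MPa × 4.46×10⁻⁶ × 125.8 = 229 MPa (compressive).

229 MPa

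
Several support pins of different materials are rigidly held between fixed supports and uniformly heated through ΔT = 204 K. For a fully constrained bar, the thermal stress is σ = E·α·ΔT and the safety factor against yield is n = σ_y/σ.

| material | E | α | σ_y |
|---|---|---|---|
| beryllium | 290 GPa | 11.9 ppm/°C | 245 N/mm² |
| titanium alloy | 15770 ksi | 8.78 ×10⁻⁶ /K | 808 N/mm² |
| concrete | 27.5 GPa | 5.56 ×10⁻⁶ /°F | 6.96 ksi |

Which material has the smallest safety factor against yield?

beryllium

With everything in SI (GPa, ×10⁻⁶/K, MPa):
  beryllium: E = 290.0, α = 11.9, σ_y = 245.0 → σ = 704 MPa, n = 0.348
  titanium alloy: E = 108.7, α = 8.78, σ_y = 808.0 → σ = 195 MPa, n = 4.15
  concrete: E = 27.50, α = 10.0, σ_y = 47.99 → σ = 56.1 MPa, n = 0.855
Beryllium has the lowest safety factor, n = 0.348.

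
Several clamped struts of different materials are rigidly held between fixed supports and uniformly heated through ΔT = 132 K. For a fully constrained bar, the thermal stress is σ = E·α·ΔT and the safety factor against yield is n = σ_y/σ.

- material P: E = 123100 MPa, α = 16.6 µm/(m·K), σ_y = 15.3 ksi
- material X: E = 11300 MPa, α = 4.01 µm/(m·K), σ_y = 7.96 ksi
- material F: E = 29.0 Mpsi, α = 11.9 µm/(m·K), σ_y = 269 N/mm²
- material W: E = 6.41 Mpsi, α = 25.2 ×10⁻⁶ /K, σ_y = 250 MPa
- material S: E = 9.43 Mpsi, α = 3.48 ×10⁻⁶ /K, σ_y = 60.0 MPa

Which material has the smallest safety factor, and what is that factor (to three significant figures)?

Per material, after unit conversion:
  material P: E = 123.1, α = 16.6, σ_y = 105.5 → σ = 270 MPa, n = 0.391
  material X: E = 11.30, α = 4.01, σ_y = 54.88 → σ = 5.98 MPa, n = 9.18
  material F: E = 199.9, α = 11.9, σ_y = 269.0 → σ = 314 MPa, n = 0.856
  material W: E = 44.20, α = 25.2, σ_y = 250.0 → σ = 147 MPa, n = 1.70
  material S: E = 65.02, α = 3.48, σ_y = 60.00 → σ = 29.9 MPa, n = 2.01
Smallest n: material P with n = 0.391.

material P, n = 0.391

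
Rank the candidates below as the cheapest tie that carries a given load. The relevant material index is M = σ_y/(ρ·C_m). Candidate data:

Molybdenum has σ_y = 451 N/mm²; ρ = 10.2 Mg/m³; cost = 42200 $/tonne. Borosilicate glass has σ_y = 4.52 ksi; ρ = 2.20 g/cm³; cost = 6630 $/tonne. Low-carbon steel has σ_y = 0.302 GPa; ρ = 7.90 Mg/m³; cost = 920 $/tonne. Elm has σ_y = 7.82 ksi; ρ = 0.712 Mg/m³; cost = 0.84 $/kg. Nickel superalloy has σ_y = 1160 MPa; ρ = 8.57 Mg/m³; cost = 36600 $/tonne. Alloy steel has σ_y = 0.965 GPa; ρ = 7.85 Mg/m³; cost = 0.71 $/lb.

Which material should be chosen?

elm

Putting every candidate on a common basis:
  molybdenum: σ_y = 451.0 MPa, ρ = 10200 kg/m³, cost = 42.20 $/kg
  borosilicate glass: σ_y = 31.16 MPa, ρ = 2200 kg/m³, cost = 6.630 $/kg
  low-carbon steel: σ_y = 302.0 MPa, ρ = 7900 kg/m³, cost = 0.9200 $/kg
  elm: σ_y = 53.92 MPa, ρ = 712.0 kg/m³, cost = 0.8400 $/kg
  nickel superalloy: σ_y = 1160 MPa, ρ = 8570 kg/m³, cost = 36.60 $/kg
  alloy steel: σ_y = 965.0 MPa, ρ = 7850 kg/m³, cost = 1.565 $/kg
  elm: M = 90.2 kN·m per $
  alloy steel: M = 78.5 kN·m per $
  low-carbon steel: M = 41.6 kN·m per $
  nickel superalloy: M = 3.70 kN·m per $
  borosilicate glass: M = 2.14 kN·m per $
  molybdenum: M = 1.05 kN·m per $
Elm has the largest M.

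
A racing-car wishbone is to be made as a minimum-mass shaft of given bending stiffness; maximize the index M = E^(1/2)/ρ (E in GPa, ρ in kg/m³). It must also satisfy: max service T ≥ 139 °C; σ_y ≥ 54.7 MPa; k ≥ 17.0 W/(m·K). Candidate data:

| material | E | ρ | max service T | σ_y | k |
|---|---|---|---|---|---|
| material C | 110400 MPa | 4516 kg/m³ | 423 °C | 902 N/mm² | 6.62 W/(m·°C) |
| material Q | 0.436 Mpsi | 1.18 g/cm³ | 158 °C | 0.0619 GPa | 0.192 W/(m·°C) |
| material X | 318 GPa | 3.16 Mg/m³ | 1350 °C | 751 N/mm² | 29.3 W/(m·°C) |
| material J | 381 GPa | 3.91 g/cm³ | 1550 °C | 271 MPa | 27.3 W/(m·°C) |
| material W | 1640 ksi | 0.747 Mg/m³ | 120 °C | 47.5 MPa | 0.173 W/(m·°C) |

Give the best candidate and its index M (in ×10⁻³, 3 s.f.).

Screen on constraints: max service T ≥ 139 °C; σ_y ≥ 54.7 MPa; k ≥ 17.0 W/(m·K). Survivors: material X, material J.
After converting to SI:
  material X: E = 318.0 GPa, ρ = 3160 kg/m³
  material J: E = 381.0 GPa, ρ = 3910 kg/m³
  material X: M = 5.64×10⁻³
  material J: M = 4.99×10⁻³
Material X has the largest M.

material X, M = 5.64×10⁻³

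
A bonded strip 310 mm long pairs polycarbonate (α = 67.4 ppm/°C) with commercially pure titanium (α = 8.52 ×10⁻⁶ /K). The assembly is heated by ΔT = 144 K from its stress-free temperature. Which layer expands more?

polycarbonate

α(polycarbonate) = 67.4×10⁻⁶/K vs α(commercially pure titanium) = 8.52×10⁻⁶/K.
Higher α expands more for the same ΔT: polycarbonate.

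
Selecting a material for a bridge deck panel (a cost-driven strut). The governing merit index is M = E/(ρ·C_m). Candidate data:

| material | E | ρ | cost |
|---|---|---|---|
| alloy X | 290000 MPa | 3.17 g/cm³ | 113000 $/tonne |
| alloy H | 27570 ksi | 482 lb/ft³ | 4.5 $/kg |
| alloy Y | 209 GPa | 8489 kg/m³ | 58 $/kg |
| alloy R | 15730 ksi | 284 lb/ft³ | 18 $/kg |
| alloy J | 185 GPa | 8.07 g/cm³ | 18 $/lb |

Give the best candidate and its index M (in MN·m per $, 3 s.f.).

After converting to SI:
  alloy X: E = 290.0 GPa, ρ = 3170 kg/m³, cost = 113.0 $/kg
  alloy H: E = 190.1 GPa, ρ = 7721 kg/m³, cost = 4.500 $/kg
  alloy Y: E = 209.0 GPa, ρ = 8489 kg/m³, cost = 58.00 $/kg
  alloy R: E = 108.5 GPa, ρ = 4549 kg/m³, cost = 18.00 $/kg
  alloy J: E = 185.0 GPa, ρ = 8070 kg/m³, cost = 39.68 $/kg
  alloy H: M = 5.47 MN·m per $
  alloy R: M = 1.32 MN·m per $
  alloy X: M = 0.810 MN·m per $
  alloy J: M = 0.578 MN·m per $
  alloy Y: M = 0.424 MN·m per $
The maximum is for alloy H.

alloy H, M = 5.47 MN·m per $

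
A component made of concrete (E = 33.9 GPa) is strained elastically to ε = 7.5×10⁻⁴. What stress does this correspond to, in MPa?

σ = E·ε = 33900 MPa × 7.5×10⁻⁴ = 25.4 MPa.

25.4 MPa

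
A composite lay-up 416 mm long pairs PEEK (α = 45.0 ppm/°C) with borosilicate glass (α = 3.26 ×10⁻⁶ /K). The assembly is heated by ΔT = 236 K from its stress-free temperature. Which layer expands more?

PEEK

α(PEEK) = 45.0×10⁻⁶/K vs α(borosilicate glass) = 3.26×10⁻⁶/K.
Higher α expands more for the same ΔT: PEEK.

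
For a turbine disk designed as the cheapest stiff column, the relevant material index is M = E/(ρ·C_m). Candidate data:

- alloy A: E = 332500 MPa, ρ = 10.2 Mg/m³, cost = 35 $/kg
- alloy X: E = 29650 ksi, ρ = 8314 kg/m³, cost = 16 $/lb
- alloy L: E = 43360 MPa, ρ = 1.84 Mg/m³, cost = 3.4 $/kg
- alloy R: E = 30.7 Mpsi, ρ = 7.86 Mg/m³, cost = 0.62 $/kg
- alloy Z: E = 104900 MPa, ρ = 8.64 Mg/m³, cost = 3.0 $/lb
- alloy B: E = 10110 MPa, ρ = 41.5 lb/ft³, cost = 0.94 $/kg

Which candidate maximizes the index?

alloy R

Normalizing units and computing the index:
  alloy A: E = 332.5 GPa, ρ = 10200 kg/m³, cost = 35.00 $/kg
  alloy X: E = 204.4 GPa, ρ = 8314 kg/m³, cost = 35.27 $/kg
  alloy L: E = 43.36 GPa, ρ = 1840 kg/m³, cost = 3.400 $/kg
  alloy R: E = 211.7 GPa, ρ = 7860 kg/m³, cost = 0.6200 $/kg
  alloy Z: E = 104.9 GPa, ρ = 8640 kg/m³, cost = 6.614 $/kg
  alloy B: E = 10.11 GPa, ρ = 664.8 kg/m³, cost = 0.9400 $/kg
  alloy R: M = 43.4 MN·m per $
  alloy B: M = 16.2 MN·m per $
  alloy L: M = 6.93 MN·m per $
  alloy Z: M = 1.84 MN·m per $
  alloy A: M = 0.931 MN·m per $
  alloy X: M = 0.697 MN·m per $
Alloy R has the largest M.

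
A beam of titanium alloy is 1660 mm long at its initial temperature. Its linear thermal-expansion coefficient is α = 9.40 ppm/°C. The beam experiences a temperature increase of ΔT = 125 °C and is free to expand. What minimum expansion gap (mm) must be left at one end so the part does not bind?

ΔL = α·L₀·ΔT = 9.40×10⁻⁶ × 1660 mm × 125.0 K = 1.95 mm.

1.95 mm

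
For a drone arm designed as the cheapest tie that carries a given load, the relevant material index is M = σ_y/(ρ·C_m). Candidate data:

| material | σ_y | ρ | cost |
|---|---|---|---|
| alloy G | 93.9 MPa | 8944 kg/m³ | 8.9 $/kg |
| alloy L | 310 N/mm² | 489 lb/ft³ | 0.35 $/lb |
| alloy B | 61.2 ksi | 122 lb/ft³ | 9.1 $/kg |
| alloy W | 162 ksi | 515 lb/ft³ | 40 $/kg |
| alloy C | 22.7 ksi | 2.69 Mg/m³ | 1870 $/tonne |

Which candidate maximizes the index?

Putting every candidate on a common basis:
  alloy G: σ_y = 93.90 MPa, ρ = 8944 kg/m³, cost = 8.900 $/kg
  alloy L: σ_y = 310.0 MPa, ρ = 7833 kg/m³, cost = 0.7716 $/kg
  alloy B: σ_y = 422.0 MPa, ρ = 1954 kg/m³, cost = 9.100 $/kg
  alloy W: σ_y = 1117 MPa, ρ = 8250 kg/m³, cost = 40.00 $/kg
  alloy C: σ_y = 156.5 MPa, ρ = 2690 kg/m³, cost = 1.870 $/kg
  alloy L: M = 51.3 kN·m per $
  alloy C: M = 31.1 kN·m per $
  alloy B: M = 23.7 kN·m per $
  alloy W: M = 3.38 kN·m per $
  alloy G: M = 1.18 kN·m per $
The maximum is for alloy L.

alloy L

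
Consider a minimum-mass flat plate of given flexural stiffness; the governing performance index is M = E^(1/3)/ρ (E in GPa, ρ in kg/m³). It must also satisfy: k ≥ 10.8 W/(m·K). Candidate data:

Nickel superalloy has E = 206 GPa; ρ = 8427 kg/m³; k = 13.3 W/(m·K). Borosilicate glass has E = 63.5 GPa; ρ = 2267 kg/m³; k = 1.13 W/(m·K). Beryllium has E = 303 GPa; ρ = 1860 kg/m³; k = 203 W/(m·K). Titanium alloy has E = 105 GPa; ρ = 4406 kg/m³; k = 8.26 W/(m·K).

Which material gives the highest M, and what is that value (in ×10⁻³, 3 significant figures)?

Screen on constraints: k ≥ 10.8 W/(m·K). Survivors: nickel superalloy, beryllium.
Computing M directly (units already consistent):
  beryllium: M = 3.61×10⁻³
  nickel superalloy: M = 0.701×10⁻³
Beryllium has the largest M.

beryllium, M = 3.61×10⁻³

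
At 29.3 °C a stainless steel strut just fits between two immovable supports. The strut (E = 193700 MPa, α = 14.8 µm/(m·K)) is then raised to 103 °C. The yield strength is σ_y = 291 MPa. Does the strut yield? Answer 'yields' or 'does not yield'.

E = 193700 MPa = 193.7 GPa.
ΔT = 73.70 K. Constrained thermal stress σ = E·α·ΔT = 193.7×10³ MPa × 14.8×10⁻⁶ × 73.70 = 211 MPa (compressive).
Compare to σ_y = 291 MPa: σ < σ_y, so it does not yield.

does not yield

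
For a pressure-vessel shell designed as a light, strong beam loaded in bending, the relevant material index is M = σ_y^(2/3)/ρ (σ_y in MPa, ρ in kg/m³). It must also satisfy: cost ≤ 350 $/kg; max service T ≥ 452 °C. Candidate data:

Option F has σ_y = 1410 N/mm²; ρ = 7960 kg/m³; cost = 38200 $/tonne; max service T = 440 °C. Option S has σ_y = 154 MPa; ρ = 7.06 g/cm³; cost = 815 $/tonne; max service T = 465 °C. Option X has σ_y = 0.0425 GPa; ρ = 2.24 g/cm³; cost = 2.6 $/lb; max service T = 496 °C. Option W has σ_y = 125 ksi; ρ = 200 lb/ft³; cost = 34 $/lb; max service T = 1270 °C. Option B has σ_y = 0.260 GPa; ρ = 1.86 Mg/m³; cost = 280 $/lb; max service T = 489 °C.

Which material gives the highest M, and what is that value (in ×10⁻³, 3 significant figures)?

option W, M = 28.3×10⁻³

Screen on constraints: cost ≤ 350 $/kg; max service T ≥ 452 °C. Survivors: option S, option X, option W.
After converting to SI:
  option S: σ_y = 154.0 MPa, ρ = 7060 kg/m³
  option X: σ_y = 42.50 MPa, ρ = 2240 kg/m³
  option W: σ_y = 861.8 MPa, ρ = 3204 kg/m³
  option W: M = 28.3×10⁻³
  option X: M = 5.44×10⁻³
  option S: M = 4.07×10⁻³
Highest index: option W.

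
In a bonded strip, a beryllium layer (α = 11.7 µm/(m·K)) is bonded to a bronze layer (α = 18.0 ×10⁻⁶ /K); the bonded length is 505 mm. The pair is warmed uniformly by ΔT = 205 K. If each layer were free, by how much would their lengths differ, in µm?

Δα = |11.7 − 18.0|×10⁻⁶/K = 6.30×10⁻⁶/K.
ΔL_mismatch = Δα·L·ΔT = 6.30×10⁻⁶ × 505.0 mm × 205.0 K = 652 µm.

652 µm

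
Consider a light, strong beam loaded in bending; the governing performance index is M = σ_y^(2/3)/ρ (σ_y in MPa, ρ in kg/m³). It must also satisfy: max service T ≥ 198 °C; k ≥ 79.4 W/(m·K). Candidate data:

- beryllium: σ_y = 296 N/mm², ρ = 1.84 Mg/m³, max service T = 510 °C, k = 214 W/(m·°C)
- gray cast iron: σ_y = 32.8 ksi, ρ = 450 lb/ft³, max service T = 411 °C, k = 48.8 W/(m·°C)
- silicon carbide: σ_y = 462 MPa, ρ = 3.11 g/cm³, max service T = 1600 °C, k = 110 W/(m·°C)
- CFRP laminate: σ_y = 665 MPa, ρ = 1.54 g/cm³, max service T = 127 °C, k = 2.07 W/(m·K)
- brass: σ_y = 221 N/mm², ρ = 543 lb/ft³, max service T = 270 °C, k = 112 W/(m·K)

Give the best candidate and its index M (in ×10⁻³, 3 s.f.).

Screen on constraints: max service T ≥ 198 °C; k ≥ 79.4 W/(m·K). Survivors: beryllium, silicon carbide, brass.
In SI units:
  beryllium: σ_y = 296.0 MPa, ρ = 1840 kg/m³
  silicon carbide: σ_y = 462.0 MPa, ρ = 3110 kg/m³
  brass: σ_y = 221.0 MPa, ρ = 8698 kg/m³
  beryllium: M = 24.1×10⁻³
  silicon carbide: M = 19.2×10⁻³
  brass: M = 4.20×10⁻³
The maximum is for beryllium.

beryllium, M = 24.1×10⁻³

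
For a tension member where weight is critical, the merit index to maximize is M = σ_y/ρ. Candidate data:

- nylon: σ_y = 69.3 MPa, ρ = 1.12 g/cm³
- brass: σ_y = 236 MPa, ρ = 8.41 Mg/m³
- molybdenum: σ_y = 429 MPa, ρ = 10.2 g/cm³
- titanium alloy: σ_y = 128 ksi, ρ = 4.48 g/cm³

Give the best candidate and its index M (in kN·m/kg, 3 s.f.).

After converting to SI:
  nylon: σ_y = 69.30 MPa, ρ = 1120 kg/m³
  brass: σ_y = 236.0 MPa, ρ = 8410 kg/m³
  molybdenum: σ_y = 429.0 MPa, ρ = 10200 kg/m³
  titanium alloy: σ_y = 882.5 MPa, ρ = 4480 kg/m³
  titanium alloy: M = 197 kN·m/kg
  nylon: M = 61.9 kN·m/kg
  molybdenum: M = 42.1 kN·m/kg
  brass: M = 28.1 kN·m/kg
The maximum is for titanium alloy.

titanium alloy, M = 197 kN·m/kg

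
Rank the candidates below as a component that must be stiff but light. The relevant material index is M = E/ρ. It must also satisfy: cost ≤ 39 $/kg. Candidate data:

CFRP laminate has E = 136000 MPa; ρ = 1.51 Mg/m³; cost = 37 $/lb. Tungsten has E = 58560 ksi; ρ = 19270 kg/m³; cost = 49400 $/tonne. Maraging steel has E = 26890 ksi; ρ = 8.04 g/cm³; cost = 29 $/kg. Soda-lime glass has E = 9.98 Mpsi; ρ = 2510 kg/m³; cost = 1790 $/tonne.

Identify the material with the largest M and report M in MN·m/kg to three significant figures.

soda-lime glass, M = 27.4 MN·m/kg

Screen on constraints: cost ≤ 39 $/kg. Survivors: maraging steel, soda-lime glass.
Normalizing units and computing the index:
  maraging steel: E = 185.4 GPa, ρ = 8040 kg/m³
  soda-lime glass: E = 68.81 GPa, ρ = 2510 kg/m³
  soda-lime glass: M = 27.4 MN·m/kg
  maraging steel: M = 23.1 MN·m/kg
The maximum is for soda-lime glass.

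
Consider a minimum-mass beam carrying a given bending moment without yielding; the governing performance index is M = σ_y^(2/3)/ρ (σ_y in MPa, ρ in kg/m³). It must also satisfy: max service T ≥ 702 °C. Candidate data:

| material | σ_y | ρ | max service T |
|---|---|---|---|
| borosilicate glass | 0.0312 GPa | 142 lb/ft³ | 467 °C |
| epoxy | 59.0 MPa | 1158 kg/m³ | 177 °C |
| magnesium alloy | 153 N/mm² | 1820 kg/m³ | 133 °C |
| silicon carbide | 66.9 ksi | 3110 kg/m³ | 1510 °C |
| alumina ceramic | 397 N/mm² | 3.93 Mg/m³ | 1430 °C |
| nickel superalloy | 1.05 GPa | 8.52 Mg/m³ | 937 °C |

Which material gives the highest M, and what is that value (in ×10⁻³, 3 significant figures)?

silicon carbide, M = 19.2×10⁻³

Screen on constraints: max service T ≥ 702 °C. Survivors: silicon carbide, alumina ceramic, nickel superalloy.
Putting every candidate on a common basis:
  silicon carbide: σ_y = 461.3 MPa, ρ = 3110 kg/m³
  alumina ceramic: σ_y = 397.0 MPa, ρ = 3930 kg/m³
  nickel superalloy: σ_y = 1050 MPa, ρ = 8520 kg/m³
  silicon carbide: M = 19.2×10⁻³
  alumina ceramic: M = 13.7×10⁻³
  nickel superalloy: M = 12.1×10⁻³
Silicon carbide has the largest M.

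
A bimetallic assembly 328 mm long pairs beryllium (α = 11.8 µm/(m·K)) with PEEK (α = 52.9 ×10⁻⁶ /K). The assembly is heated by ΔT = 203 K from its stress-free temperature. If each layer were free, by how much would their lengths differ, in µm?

Δα = |11.8 − 52.9|×10⁻⁶/K = 41.1×10⁻⁶/K.
ΔL_mismatch = Δα·L·ΔT = 41.1×10⁻⁶ × 328.0 mm × 203.0 K = 2740 µm.

2740 µm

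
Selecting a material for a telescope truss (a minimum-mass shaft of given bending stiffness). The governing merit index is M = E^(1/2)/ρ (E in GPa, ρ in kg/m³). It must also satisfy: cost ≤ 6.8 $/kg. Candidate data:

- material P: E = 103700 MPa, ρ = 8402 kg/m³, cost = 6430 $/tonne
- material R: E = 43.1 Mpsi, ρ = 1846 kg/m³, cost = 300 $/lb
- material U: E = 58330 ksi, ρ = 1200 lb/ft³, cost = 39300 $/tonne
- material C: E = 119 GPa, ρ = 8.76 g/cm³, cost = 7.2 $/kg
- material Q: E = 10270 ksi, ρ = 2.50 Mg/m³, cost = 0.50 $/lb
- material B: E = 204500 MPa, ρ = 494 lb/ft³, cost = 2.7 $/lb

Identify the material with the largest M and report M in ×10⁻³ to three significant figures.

material Q, M = 3.37×10⁻³

Screen on constraints: cost ≤ 6.8 $/kg. Survivors: material P, material Q, material B.
Normalizing units and computing the index:
  material P: E = 103.7 GPa, ρ = 8402 kg/m³
  material Q: E = 70.81 GPa, ρ = 2500 kg/m³
  material B: E = 204.5 GPa, ρ = 7913 kg/m³
  material Q: M = 3.37×10⁻³
  material B: M = 1.81×10⁻³
  material P: M = 1.21×10⁻³
Highest index: material Q.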